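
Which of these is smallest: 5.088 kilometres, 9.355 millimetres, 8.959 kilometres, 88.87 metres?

9.355 millimetres

5.088 kilometres = 5088 metres
9.355 millimetres = 0.009355 metres
8.959 kilometres = 8959 metres
88.87 metres = 88.87 metres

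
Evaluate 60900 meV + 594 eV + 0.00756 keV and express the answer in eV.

In eV:
  60900 meV = 60900 × 10⁻³ eV = 60.9
  594 eV → 594
  0.00756 keV = 0.00756 × 10³ eV = 7.56
Sum: 60.9 + 594 + 7.56 = 662.46

662.46 eV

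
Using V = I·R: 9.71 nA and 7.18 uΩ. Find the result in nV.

0.0000697178 nV

9.71e-9 × 7.18e-6 = 69.7178e-15 V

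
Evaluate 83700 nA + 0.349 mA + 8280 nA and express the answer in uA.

440.98 uA

In uA:
  83700 nA = 83700e-3 uA = 83.7
  0.349 mA = 0.349e3 uA = 349
  8280 nA = 8280e-3 uA = 8.28
Sum: 83.7 + 349 + 8.28 = 440.98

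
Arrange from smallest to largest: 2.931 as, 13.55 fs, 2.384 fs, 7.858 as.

2.931 as < 7.858 as < 2.384 fs < 13.55 fs

2.931 as = 0.000000000000000002931 s
13.55 fs = 0.00000000000001355 s
2.384 fs = 0.000000000000002384 s
7.858 as = 0.000000000000000007858 s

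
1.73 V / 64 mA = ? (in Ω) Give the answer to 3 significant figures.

(1.73) / (64e-3) = 0.027031e3 Ω

27.0 Ω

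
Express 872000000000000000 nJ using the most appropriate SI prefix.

= 872 × 10⁶ J; 10⁶ is mega.

872 MJ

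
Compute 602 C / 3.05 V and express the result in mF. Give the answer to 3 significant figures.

197000 mF

(602) / (3.05) = 197.38 F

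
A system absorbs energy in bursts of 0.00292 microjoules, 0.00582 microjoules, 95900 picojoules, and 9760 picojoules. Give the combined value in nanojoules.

114.4 nanojoules

In nanojoules:
  0.00292 microjoules = 0.00292 × 10^3 nanojoules = 2.92
  0.00582 microjoules = 0.00582 × 10^3 nanojoules = 5.82
  95900 picojoules = 95900 × 10^-3 nanojoules = 95.9
  9760 picojoules = 9760 × 10^-3 nanojoules = 9.76
Sum: 2.92 + 5.82 + 95.9 + 9.76 = 114.4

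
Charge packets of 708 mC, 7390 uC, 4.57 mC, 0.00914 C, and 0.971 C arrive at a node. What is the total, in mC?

In mC:
  708 mC → 708
  7390 uC = 7390e-3 mC = 7.39
  4.57 mC → 4.57
  0.00914 C = 0.00914e3 mC = 9.14
  0.971 C = 0.971e3 mC = 971
Sum: 708 + 7.39 + 4.57 + 9.14 + 971 = 1700.1

1700.1 mC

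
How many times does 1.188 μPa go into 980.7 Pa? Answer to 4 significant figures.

(980.7) / (1.188e-6) = 825.51e6

825500000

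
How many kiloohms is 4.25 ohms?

(no prefix) = 10⁰, kilo = 10³; factor is 10⁻³.
4.25 × 10⁻³ = 0.00425

0.00425 kiloohms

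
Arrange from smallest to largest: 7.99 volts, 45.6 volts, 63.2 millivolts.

63.2 millivolts < 7.99 volts < 45.6 volts

7.99 volts = 7.99 volts
45.6 volts = 45.6 volts
63.2 millivolts = 0.0632 volts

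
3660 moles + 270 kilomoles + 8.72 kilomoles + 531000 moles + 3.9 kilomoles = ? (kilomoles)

In kilomoles:
  3660 moles = 3660e-3 kilomoles = 3.66
  270 kilomoles → 270
  8.72 kilomoles → 8.72
  531000 moles = 531000e-3 kilomoles = 531
  3.9 kilomoles → 3.9
Sum: 3.66 + 270 + 8.72 + 531 + 3.9 = 817.28

817.28 kilomoles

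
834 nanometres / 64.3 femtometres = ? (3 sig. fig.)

13000000

(834e-9) / (64.3e-15) = 12.97e6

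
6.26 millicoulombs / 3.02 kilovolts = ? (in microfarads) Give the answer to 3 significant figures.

(6.26 × 10^-3) / (3.02 × 10^3) = 2.0728 × 10^-6 F

2.07 microfarads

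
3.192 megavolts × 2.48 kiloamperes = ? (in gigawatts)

7.91616 gigawatts

3.192 × 10⁶ × 2.48 × 10³ = 7.91616 × 10⁹ W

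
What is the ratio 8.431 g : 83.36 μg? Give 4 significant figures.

(8.431) / (83.36e-6) = 0.10114e6

101100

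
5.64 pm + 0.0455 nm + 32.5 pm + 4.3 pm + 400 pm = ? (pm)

487.94 pm

In pm:
  5.64 pm → 5.64
  0.0455 nm = 0.0455 × 10^3 pm = 45.5
  32.5 pm → 32.5
  4.3 pm → 4.3
  400 pm → 400
Sum: 5.64 + 45.5 + 32.5 + 4.3 + 400 = 487.94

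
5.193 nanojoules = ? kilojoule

0.000000000005193 kilojoules

nano = 10⁻⁹, kilo = 10³; factor is 10⁻¹².
5.193 × 10⁻¹² = 0.000000000005193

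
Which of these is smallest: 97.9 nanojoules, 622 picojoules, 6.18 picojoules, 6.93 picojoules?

97.9 nanojoules = 0.0000000979 joules
622 picojoules = 0.000000000622 joules
6.18 picojoules = 0.00000000000618 joules
6.93 picojoules = 0.00000000000693 joules

6.18 picojoules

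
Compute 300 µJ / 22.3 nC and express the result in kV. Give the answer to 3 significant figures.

(300 × 10^-6) / (22.3 × 10^-9) = 13.453 × 10^3 V

13.5 kV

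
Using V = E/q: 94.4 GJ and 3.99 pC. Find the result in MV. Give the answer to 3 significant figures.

23700000000000000 MV

(94.4e9) / (3.99e-12) = 23.659e21 V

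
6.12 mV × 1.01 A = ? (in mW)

6.1812 mW

6.12e-3 × 1.01 = 6.1812e-3 W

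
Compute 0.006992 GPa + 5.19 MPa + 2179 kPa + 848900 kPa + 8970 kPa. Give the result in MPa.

872.231 MPa

In MPa:
  0.006992 GPa = 0.006992 × 10^3 MPa = 6.992
  5.19 MPa → 5.19
  2179 kPa = 2179 × 10^-3 MPa = 2.179
  848900 kPa = 848900 × 10^-3 MPa = 848.9
  8970 kPa = 8970 × 10^-3 MPa = 8.97
Sum: 6.992 + 5.19 + 2.179 + 848.9 + 8.97 = 872.231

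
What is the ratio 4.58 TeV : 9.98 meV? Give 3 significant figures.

(4.58 × 10^12) / (9.98 × 10^-3) = 0.4589 × 10^15

459000000000000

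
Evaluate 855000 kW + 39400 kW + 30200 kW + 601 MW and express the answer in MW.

In MW:
  855000 kW = 855000 × 10⁻³ MW = 855
  39400 kW = 39400 × 10⁻³ MW = 39.4
  30200 kW = 30200 × 10⁻³ MW = 30.2
  601 MW → 601
Sum: 855 + 39.4 + 30.2 + 601 = 1525.6

1525.6 MW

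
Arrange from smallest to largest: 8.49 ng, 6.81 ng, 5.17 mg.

6.81 ng < 8.49 ng < 5.17 mg

8.49 ng = 0.00000000849 g
6.81 ng = 0.00000000681 g
5.17 mg = 0.00517 g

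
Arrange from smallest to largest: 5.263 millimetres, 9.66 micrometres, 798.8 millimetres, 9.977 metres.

5.263 millimetres = 0.005263 metres
9.66 micrometres = 0.00000966 metres
798.8 millimetres = 0.7988 metres
9.977 metres = 9.977 metres

9.66 micrometres < 5.263 millimetres < 798.8 millimetres < 9.977 metres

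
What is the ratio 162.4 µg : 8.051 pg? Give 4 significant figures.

20170000

(162.4 × 10⁻⁶) / (8.051 × 10⁻¹²) = 20.171 × 10⁶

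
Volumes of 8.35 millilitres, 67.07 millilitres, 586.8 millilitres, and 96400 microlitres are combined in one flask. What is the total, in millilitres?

In millilitres:
  8.35 millilitres → 8.35
  67.07 millilitres → 67.07
  586.8 millilitres → 586.8
  96400 microlitres = 96400 × 10^-3 millilitres = 96.4
Sum: 8.35 + 67.07 + 586.8 + 96.4 = 758.62

758.62 millilitres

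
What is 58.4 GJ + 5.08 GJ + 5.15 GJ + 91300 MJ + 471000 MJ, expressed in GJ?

630.93 GJ

In GJ:
  58.4 GJ → 58.4
  5.08 GJ → 5.08
  5.15 GJ → 5.15
  91300 MJ = 91300 × 10^-3 GJ = 91.3
  471000 MJ = 471000 × 10^-3 GJ = 471
Sum: 58.4 + 5.08 + 5.15 + 91.3 + 471 = 630.93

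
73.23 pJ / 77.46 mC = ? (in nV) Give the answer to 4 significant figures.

(73.23e-12) / (77.46e-3) = 0.945391e-9 V

0.9454 nV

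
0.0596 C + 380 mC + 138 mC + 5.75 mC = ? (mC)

583.35 mC

In mC:
  0.0596 C = 0.0596 × 10³ mC = 59.6
  380 mC → 380
  138 mC → 138
  5.75 mC → 5.75
Sum: 59.6 + 380 + 138 + 5.75 = 583.35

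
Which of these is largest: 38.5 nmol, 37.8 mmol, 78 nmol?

38.5 nmol = 0.0000000385 mol
37.8 mmol = 0.0378 mol
78 nmol = 0.000000078 mol

37.8 mmol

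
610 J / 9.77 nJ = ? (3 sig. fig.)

62400000000

(610) / (9.77 × 10⁻⁹) = 62.44 × 10⁹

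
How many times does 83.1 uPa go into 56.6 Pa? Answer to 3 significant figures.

681000

(56.6) / (83.1 × 10^-6) = 0.6811 × 10^6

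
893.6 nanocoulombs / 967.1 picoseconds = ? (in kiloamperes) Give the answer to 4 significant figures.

(893.6 × 10⁻⁹) / (967.1 × 10⁻¹²) = 0.924 × 10³ A

0.9240 kiloamperes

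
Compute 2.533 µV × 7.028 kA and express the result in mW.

17.801924 mW

2.533 × 10⁻⁶ × 7.028 × 10³ = 17.801924 × 10⁻³ W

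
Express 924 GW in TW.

0.924 TW

giga = 10^9, tera = 10^12; factor is 10^-3.
924 × 10^-3 = 0.924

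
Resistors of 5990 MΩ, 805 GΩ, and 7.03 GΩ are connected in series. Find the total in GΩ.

818.02 GΩ

In GΩ:
  5990 MΩ = 5990 × 10^-3 GΩ = 5.99
  805 GΩ → 805
  7.03 GΩ → 7.03
Sum: 5.99 + 805 + 7.03 = 818.02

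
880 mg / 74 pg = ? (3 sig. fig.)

(880e-3) / (74e-12) = 11.89e9

11900000000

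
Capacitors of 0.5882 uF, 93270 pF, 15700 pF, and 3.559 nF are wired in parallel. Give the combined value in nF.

In nF:
  0.5882 uF = 0.5882 × 10^3 nF = 588.2
  93270 pF = 93270 × 10^-3 nF = 93.27
  15700 pF = 15700 × 10^-3 nF = 15.7
  3.559 nF → 3.559
Sum: 588.2 + 93.27 + 15.7 + 3.559 = 700.729

700.729 nF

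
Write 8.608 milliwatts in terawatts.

0.000000000000008608 terawatts

milli = 10⁻³, tera = 10¹²; factor is 10⁻¹⁵.
8.608 × 10⁻¹⁵ = 0.000000000000008608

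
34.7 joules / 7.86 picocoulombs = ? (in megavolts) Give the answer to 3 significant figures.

(34.7) / (7.86 × 10^-12) = 4.4148 × 10^12 V

4410000 megavolts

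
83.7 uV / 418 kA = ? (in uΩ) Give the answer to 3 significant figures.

(83.7 × 10⁻⁶) / (418 × 10³) = 0.20024 × 10⁻⁹ Ω

0.000200 uΩ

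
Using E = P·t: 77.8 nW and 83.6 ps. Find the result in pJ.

77.8 × 10⁻⁹ × 83.6 × 10⁻¹² = 6504.08 × 10⁻²¹ J

0.00000650408 pJ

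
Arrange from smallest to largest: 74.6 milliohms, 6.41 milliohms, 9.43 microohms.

9.43 microohms < 6.41 milliohms < 74.6 milliohms

74.6 milliohms = 0.0746 ohms
6.41 milliohms = 0.00641 ohms
9.43 microohms = 0.00000943 ohms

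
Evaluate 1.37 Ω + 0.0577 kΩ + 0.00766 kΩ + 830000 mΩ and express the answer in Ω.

In Ω:
  1.37 Ω → 1.37
  0.0577 kΩ = 0.0577 × 10³ Ω = 57.7
  0.00766 kΩ = 0.00766 × 10³ Ω = 7.66
  830000 mΩ = 830000 × 10⁻³ Ω = 830
Sum: 1.37 + 57.7 + 7.66 + 830 = 896.73

896.73 Ω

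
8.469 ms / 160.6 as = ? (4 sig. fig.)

(8.469e-3) / (160.6e-18) = 0.052733e15

52730000000000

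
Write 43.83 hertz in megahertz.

(no prefix) = 1e0, mega = 1e6; factor is 1e-6.
43.83 × 1e-6 = 0.00004383

0.00004383 megahertz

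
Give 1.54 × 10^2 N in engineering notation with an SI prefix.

154 N

= 154 N; mantissa already in [1, 1000).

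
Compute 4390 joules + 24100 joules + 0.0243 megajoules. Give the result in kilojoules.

52.79 kilojoules

In kilojoules:
  4390 joules = 4390 × 10^-3 kilojoules = 4.39
  24100 joules = 24100 × 10^-3 kilojoules = 24.1
  0.0243 megajoules = 0.0243 × 10^3 kilojoules = 24.3
Sum: 4.39 + 24.1 + 24.3 = 52.79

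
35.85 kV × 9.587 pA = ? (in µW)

0.34369395 µW

35.85 × 10³ × 9.587 × 10⁻¹² = 343.69395 × 10⁻⁹ W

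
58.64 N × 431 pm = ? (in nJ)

58.64 × 431 × 10^-12 = 25273.84 × 10^-12 J

25.27384 nJ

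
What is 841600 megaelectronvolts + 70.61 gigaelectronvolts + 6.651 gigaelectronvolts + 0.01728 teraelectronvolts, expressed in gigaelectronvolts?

936.141 gigaelectronvolts

In gigaelectronvolts:
  841600 megaelectronvolts = 841600e-3 gigaelectronvolts = 841.6
  70.61 gigaelectronvolts → 70.61
  6.651 gigaelectronvolts → 6.651
  0.01728 teraelectronvolts = 0.01728e3 gigaelectronvolts = 17.28
Sum: 841.6 + 70.61 + 6.651 + 17.28 = 936.141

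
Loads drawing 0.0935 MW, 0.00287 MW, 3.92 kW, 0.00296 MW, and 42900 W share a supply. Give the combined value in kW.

146.15 kW

In kW:
  0.0935 MW = 0.0935 × 10³ kW = 93.5
  0.00287 MW = 0.00287 × 10³ kW = 2.87
  3.92 kW → 3.92
  0.00296 MW = 0.00296 × 10³ kW = 2.96
  42900 W = 42900 × 10⁻³ kW = 42.9
Sum: 93.5 + 2.87 + 3.92 + 2.96 + 42.9 = 146.15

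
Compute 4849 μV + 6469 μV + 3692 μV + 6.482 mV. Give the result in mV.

In mV:
  4849 μV = 4849 × 10^-3 mV = 4.849
  6469 μV = 6469 × 10^-3 mV = 6.469
  3692 μV = 3692 × 10^-3 mV = 3.692
  6.482 mV → 6.482
Sum: 4.849 + 6.469 + 3.692 + 6.482 = 21.492

21.492 mV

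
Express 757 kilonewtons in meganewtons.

kilo = 10^3, mega = 10^6; factor is 10^-3.
757 × 10^-3 = 0.757

0.757 meganewtons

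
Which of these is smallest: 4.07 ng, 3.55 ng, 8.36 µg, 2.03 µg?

4.07 ng = 0.00000000407 g
3.55 ng = 0.00000000355 g
8.36 µg = 0.00000836 g
2.03 µg = 0.00000203 g

3.55 ng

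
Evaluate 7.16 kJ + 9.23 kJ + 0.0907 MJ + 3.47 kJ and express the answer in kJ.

In kJ:
  7.16 kJ → 7.16
  9.23 kJ → 9.23
  0.0907 MJ = 0.0907 × 10³ kJ = 90.7
  3.47 kJ → 3.47
Sum: 7.16 + 9.23 + 90.7 + 3.47 = 110.56

110.56 kJ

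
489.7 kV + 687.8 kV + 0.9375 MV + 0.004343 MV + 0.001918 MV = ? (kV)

In kV:
  489.7 kV → 489.7
  687.8 kV → 687.8
  0.9375 MV = 0.9375 × 10³ kV = 937.5
  0.004343 MV = 0.004343 × 10³ kV = 4.343
  0.001918 MV = 0.001918 × 10³ kV = 1.918
Sum: 489.7 + 687.8 + 937.5 + 4.343 + 1.918 = 2121.261

2121.261 kV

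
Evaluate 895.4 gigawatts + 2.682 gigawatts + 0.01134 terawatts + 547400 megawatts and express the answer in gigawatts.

1456.822 gigawatts

In gigawatts:
  895.4 gigawatts → 895.4
  2.682 gigawatts → 2.682
  0.01134 terawatts = 0.01134 × 10³ gigawatts = 11.34
  547400 megawatts = 547400 × 10⁻³ gigawatts = 547.4
Sum: 895.4 + 2.682 + 11.34 + 547.4 = 1456.822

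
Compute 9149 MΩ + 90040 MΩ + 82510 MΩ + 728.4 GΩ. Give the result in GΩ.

910.099 GΩ

In GΩ:
  9149 MΩ = 9149 × 10^-3 GΩ = 9.149
  90040 MΩ = 90040 × 10^-3 GΩ = 90.04
  82510 MΩ = 82510 × 10^-3 GΩ = 82.51
  728.4 GΩ → 728.4
Sum: 9.149 + 90.04 + 82.51 + 728.4 = 910.099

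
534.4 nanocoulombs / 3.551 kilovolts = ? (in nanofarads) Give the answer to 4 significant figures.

0.1505 nanofarads

(534.4e-9) / (3.551e3) = 150.493e-12 F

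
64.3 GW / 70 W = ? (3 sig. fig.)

(64.3 × 10⁹) / (70) = 0.9186 × 10⁹

919000000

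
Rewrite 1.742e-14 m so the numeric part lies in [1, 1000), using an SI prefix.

= 17.42e-15 m; 1e-15 is femto.

17.42 fm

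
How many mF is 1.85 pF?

0.00000000185 mF

pico = 10⁻¹², milli = 10⁻³; factor is 10⁻⁹.
1.85 × 10⁻⁹ = 0.00000000185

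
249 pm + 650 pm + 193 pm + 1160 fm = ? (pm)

1093.16 pm

In pm:
  249 pm → 249
  650 pm → 650
  193 pm → 193
  1160 fm = 1160 × 10⁻³ pm = 1.16
Sum: 249 + 650 + 193 + 1.16 = 1093.16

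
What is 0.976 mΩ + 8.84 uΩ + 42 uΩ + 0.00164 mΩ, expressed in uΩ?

1028.48 uΩ

In uΩ:
  0.976 mΩ = 0.976 × 10^3 uΩ = 976
  8.84 uΩ → 8.84
  42 uΩ → 42
  0.00164 mΩ = 0.00164 × 10^3 uΩ = 1.64
Sum: 976 + 8.84 + 42 + 1.64 = 1028.48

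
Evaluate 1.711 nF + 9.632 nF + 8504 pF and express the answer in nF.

In nF:
  1.711 nF → 1.711
  9.632 nF → 9.632
  8504 pF = 8504 × 10⁻³ nF = 8.504
Sum: 1.711 + 9.632 + 8.504 = 19.847

19.847 nF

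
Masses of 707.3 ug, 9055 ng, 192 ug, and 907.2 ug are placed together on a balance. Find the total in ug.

1815.555 ug

In ug:
  707.3 ug → 707.3
  9055 ng = 9055 × 10⁻³ ug = 9.055
  192 ug → 192
  907.2 ug → 907.2
Sum: 707.3 + 9.055 + 192 + 907.2 = 1815.555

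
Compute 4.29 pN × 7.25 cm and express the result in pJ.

0.311025 pJ

4.29 × 10⁻¹² × 7.25 × 10⁻² = 31.1025 × 10⁻¹⁴ J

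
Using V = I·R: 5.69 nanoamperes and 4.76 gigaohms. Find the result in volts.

5.69 × 10^-9 × 4.76 × 10^9 = 27.0844 V

27.0844 volts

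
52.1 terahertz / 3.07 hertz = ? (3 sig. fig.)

(52.1 × 10¹²) / (3.07) = 16.97 × 10¹²

17000000000000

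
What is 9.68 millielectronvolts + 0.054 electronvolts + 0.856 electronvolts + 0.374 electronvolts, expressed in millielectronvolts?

1293.68 millielectronvolts

In millielectronvolts:
  9.68 millielectronvolts → 9.68
  0.054 electronvolts = 0.054e3 millielectronvolts = 54
  0.856 electronvolts = 0.856e3 millielectronvolts = 856
  0.374 electronvolts = 0.374e3 millielectronvolts = 374
Sum: 9.68 + 54 + 856 + 374 = 1293.68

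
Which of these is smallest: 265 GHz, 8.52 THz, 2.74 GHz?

265 GHz = 265000000000 Hz
8.52 THz = 8520000000000 Hz
2.74 GHz = 2740000000 Hz

2.74 GHz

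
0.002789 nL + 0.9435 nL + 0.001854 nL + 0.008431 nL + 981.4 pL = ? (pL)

1937.974 pL

In pL:
  0.002789 nL = 0.002789 × 10³ pL = 2.789
  0.9435 nL = 0.9435 × 10³ pL = 943.5
  0.001854 nL = 0.001854 × 10³ pL = 1.854
  0.008431 nL = 0.008431 × 10³ pL = 8.431
  981.4 pL → 981.4
Sum: 2.789 + 943.5 + 1.854 + 8.431 + 981.4 = 1937.974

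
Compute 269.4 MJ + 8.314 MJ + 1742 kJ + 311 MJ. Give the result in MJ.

In MJ:
  269.4 MJ → 269.4
  8.314 MJ → 8.314
  1742 kJ = 1742 × 10^-3 MJ = 1.742
  311 MJ → 311
Sum: 269.4 + 8.314 + 1.742 + 311 = 590.456

590.456 MJ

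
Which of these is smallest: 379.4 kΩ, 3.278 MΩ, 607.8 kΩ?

379.4 kΩ

379.4 kΩ = 379400 Ω
3.278 MΩ = 3278000 Ω
607.8 kΩ = 607800 Ω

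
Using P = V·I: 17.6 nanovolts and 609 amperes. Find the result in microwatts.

10.7184 microwatts

17.6 × 10⁻⁹ × 609 = 10718.4 × 10⁻⁹ W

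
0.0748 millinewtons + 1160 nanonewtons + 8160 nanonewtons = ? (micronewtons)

84.12 micronewtons

In micronewtons:
  0.0748 millinewtons = 0.0748 × 10^3 micronewtons = 74.8
  1160 nanonewtons = 1160 × 10^-3 micronewtons = 1.16
  8160 nanonewtons = 8160 × 10^-3 micronewtons = 8.16
Sum: 74.8 + 1.16 + 8.16 = 84.12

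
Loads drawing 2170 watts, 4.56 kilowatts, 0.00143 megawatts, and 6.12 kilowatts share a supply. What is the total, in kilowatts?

In kilowatts:
  2170 watts = 2170 × 10⁻³ kilowatts = 2.17
  4.56 kilowatts → 4.56
  0.00143 megawatts = 0.00143 × 10³ kilowatts = 1.43
  6.12 kilowatts → 6.12
Sum: 2.17 + 4.56 + 1.43 + 6.12 = 14.28

14.28 kilowatts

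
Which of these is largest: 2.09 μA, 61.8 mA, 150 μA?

2.09 μA = 0.00000209 A
61.8 mA = 0.0618 A
150 μA = 0.00015 A

61.8 mA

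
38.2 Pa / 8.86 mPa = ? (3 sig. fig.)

(38.2) / (8.86 × 10^-3) = 4.312 × 10^3

4310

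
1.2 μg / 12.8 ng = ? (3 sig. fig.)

93.8

(1.2e-6) / (12.8e-9) = 0.09375e3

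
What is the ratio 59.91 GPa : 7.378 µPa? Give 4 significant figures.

(59.91 × 10⁹) / (7.378 × 10⁻⁶) = 8.1201 × 10¹⁵

8120000000000000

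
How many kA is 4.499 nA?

nano = 10⁻⁹, kilo = 10³; factor is 10⁻¹².
4.499 × 10⁻¹² = 0.000000000004499

0.000000000004499 kA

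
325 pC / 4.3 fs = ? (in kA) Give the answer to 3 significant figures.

75.6 kA

(325e-12) / (4.3e-15) = 75.581e3 A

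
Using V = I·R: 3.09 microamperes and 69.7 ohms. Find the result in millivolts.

3.09 × 10⁻⁶ × 69.7 = 215.373 × 10⁻⁶ V

0.215373 millivolts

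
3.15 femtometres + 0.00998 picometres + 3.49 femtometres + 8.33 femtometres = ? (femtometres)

24.95 femtometres

In femtometres:
  3.15 femtometres → 3.15
  0.00998 picometres = 0.00998 × 10³ femtometres = 9.98
  3.49 femtometres → 3.49
  8.33 femtometres → 8.33
Sum: 3.15 + 9.98 + 3.49 + 8.33 = 24.95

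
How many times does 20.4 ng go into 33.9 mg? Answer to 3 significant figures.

(33.9 × 10^-3) / (20.4 × 10^-9) = 1.662 × 10^6

1660000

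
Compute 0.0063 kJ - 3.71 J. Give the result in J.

2.59 J

In J:
  0.0063 kJ = 0.0063e3 J = 6.3
  3.71 J → 3.71
Difference: 6.3 - 3.71 = 2.59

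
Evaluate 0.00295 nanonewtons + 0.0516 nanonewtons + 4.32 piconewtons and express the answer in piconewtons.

58.87 piconewtons

In piconewtons:
  0.00295 nanonewtons = 0.00295 × 10^3 piconewtons = 2.95
  0.0516 nanonewtons = 0.0516 × 10^3 piconewtons = 51.6
  4.32 piconewtons → 4.32
Sum: 2.95 + 51.6 + 4.32 = 58.87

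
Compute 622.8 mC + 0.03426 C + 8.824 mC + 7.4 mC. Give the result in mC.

673.284 mC

In mC:
  622.8 mC → 622.8
  0.03426 C = 0.03426e3 mC = 34.26
  8.824 mC → 8.824
  7.4 mC → 7.4
Sum: 622.8 + 34.26 + 8.824 + 7.4 = 673.284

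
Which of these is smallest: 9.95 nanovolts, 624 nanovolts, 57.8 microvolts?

9.95 nanovolts = 0.00000000995 volts
624 nanovolts = 0.000000624 volts
57.8 microvolts = 0.0000578 volts

9.95 nanovolts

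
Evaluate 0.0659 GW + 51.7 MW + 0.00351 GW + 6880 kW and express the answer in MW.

127.99 MW

In MW:
  0.0659 GW = 0.0659 × 10^3 MW = 65.9
  51.7 MW → 51.7
  0.00351 GW = 0.00351 × 10^3 MW = 3.51
  6880 kW = 6880 × 10^-3 MW = 6.88
Sum: 65.9 + 51.7 + 3.51 + 6.88 = 127.99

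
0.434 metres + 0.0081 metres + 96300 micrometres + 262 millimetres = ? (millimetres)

800.4 millimetres

In millimetres:
  0.434 metres = 0.434e3 millimetres = 434
  0.0081 metres = 0.0081e3 millimetres = 8.1
  96300 micrometres = 96300e-3 millimetres = 96.3
  262 millimetres → 262
Sum: 434 + 8.1 + 96.3 + 262 = 800.4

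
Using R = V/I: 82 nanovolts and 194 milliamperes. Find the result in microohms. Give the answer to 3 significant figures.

0.423 microohms

(82 × 10⁻⁹) / (194 × 10⁻³) = 0.42268 × 10⁻⁶ Ω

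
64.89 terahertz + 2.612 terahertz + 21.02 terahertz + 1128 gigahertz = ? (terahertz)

89.65 terahertz

In terahertz:
  64.89 terahertz → 64.89
  2.612 terahertz → 2.612
  21.02 terahertz → 21.02
  1128 gigahertz = 1128 × 10⁻³ terahertz = 1.128
Sum: 64.89 + 2.612 + 21.02 + 1.128 = 89.65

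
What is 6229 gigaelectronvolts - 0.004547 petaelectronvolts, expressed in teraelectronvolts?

1.682 teraelectronvolts

In teraelectronvolts:
  6229 gigaelectronvolts = 6229 × 10⁻³ teraelectronvolts = 6.229
  0.004547 petaelectronvolts = 0.004547 × 10³ teraelectronvolts = 4.547
Difference: 6.229 - 4.547 = 1.682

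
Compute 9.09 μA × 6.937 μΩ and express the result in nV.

9.09e-6 × 6.937e-6 = 63.05733e-12 V

0.06305733 nV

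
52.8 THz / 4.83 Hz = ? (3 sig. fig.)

10900000000000

(52.8 × 10¹²) / (4.83) = 10.93 × 10¹²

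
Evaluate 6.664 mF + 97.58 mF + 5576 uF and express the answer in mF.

109.82 mF

In mF:
  6.664 mF → 6.664
  97.58 mF → 97.58
  5576 uF = 5576 × 10^-3 mF = 5.576
Sum: 6.664 + 97.58 + 5.576 = 109.82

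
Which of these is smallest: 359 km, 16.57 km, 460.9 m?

460.9 m

359 km = 359000 m
16.57 km = 16570 m
460.9 m = 460.9 m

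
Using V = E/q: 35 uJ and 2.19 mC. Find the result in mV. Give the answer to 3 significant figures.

(35 × 10^-6) / (2.19 × 10^-3) = 15.982 × 10^-3 V

16.0 mV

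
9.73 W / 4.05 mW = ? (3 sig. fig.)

2400

(9.73) / (4.05e-3) = 2.402e3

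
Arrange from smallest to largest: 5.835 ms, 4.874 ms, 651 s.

5.835 ms = 0.005835 s
4.874 ms = 0.004874 s
651 s = 651 s

4.874 ms < 5.835 ms < 651 s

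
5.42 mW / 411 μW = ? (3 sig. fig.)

(5.42 × 10^-3) / (411 × 10^-6) = 0.01319 × 10^3

13.2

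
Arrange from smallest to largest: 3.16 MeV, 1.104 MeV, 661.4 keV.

3.16 MeV = 3160000 eV
1.104 MeV = 1104000 eV
661.4 keV = 661400 eV

661.4 keV < 1.104 MeV < 3.16 MeV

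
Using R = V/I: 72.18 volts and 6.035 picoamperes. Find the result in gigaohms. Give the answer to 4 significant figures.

(72.18) / (6.035 × 10⁻¹²) = 11.9602 × 10¹² Ω

11960 gigaohms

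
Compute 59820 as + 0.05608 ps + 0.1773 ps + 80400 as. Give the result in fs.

373.6 fs

In fs:
  59820 as = 59820e-3 fs = 59.82
  0.05608 ps = 0.05608e3 fs = 56.08
  0.1773 ps = 0.1773e3 fs = 177.3
  80400 as = 80400e-3 fs = 80.4
Sum: 59.82 + 56.08 + 177.3 + 80.4 = 373.6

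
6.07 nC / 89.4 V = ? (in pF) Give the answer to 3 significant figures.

67.9 pF

(6.07 × 10^-9) / (89.4) = 0.067897 × 10^-9 F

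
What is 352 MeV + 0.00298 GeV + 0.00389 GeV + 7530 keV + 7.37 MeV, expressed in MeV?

In MeV:
  352 MeV → 352
  0.00298 GeV = 0.00298 × 10^3 MeV = 2.98
  0.00389 GeV = 0.00389 × 10^3 MeV = 3.89
  7530 keV = 7530 × 10^-3 MeV = 7.53
  7.37 MeV → 7.37
Sum: 352 + 2.98 + 3.89 + 7.53 + 7.37 = 373.77

373.77 MeV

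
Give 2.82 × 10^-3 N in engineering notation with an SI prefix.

2.82 mN

= 2.82 × 10^-3 N; 10^-3 is milli.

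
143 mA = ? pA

milli = 10⁻³, pico = 10⁻¹²; factor is 10⁹.
143 × 10⁹ = 143000000000

143000000000 pA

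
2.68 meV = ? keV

0.00000268 keV

milli = 10^-3, kilo = 10^3; factor is 10^-6.
2.68 × 10^-6 = 0.00000268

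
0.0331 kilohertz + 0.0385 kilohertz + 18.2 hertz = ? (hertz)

In hertz:
  0.0331 kilohertz = 0.0331e3 hertz = 33.1
  0.0385 kilohertz = 0.0385e3 hertz = 38.5
  18.2 hertz → 18.2
Sum: 33.1 + 38.5 + 18.2 = 89.8

89.8 hertz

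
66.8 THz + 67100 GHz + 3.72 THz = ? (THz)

In THz:
  66.8 THz → 66.8
  67100 GHz = 67100 × 10⁻³ THz = 67.1
  3.72 THz → 3.72
Sum: 66.8 + 67.1 + 3.72 = 137.62

137.62 THz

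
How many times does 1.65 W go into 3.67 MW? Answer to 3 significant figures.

(3.67 × 10^6) / (1.65) = 2.224 × 10^6

2220000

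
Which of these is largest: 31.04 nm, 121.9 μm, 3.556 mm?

31.04 nm = 0.00000003104 m
121.9 μm = 0.0001219 m
3.556 mm = 0.003556 m

3.556 mm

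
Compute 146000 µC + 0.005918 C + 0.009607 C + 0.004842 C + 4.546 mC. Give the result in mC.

170.913 mC

In mC:
  146000 µC = 146000 × 10⁻³ mC = 146
  0.005918 C = 0.005918 × 10³ mC = 5.918
  0.009607 C = 0.009607 × 10³ mC = 9.607
  0.004842 C = 0.004842 × 10³ mC = 4.842
  4.546 mC → 4.546
Sum: 146 + 5.918 + 9.607 + 4.842 + 4.546 = 170.913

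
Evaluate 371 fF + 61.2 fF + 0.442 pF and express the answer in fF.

In fF:
  371 fF → 371
  61.2 fF → 61.2
  0.442 pF = 0.442 × 10³ fF = 442
Sum: 371 + 61.2 + 442 = 874.2

874.2 fF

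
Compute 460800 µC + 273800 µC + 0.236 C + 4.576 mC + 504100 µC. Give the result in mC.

1479.276 mC

In mC:
  460800 µC = 460800 × 10⁻³ mC = 460.8
  273800 µC = 273800 × 10⁻³ mC = 273.8
  0.236 C = 0.236 × 10³ mC = 236
  4.576 mC → 4.576
  504100 µC = 504100 × 10⁻³ mC = 504.1
Sum: 460.8 + 273.8 + 236 + 4.576 + 504.1 = 1479.276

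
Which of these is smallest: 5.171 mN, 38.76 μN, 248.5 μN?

5.171 mN = 0.005171 N
38.76 μN = 0.00003876 N
248.5 μN = 0.0002485 N

38.76 μN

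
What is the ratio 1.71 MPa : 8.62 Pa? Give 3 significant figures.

(1.71e6) / (8.62) = 0.1984e6

198000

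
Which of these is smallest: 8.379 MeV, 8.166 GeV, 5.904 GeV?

8.379 MeV = 8379000 eV
8.166 GeV = 8166000000 eV
5.904 GeV = 5904000000 eV

8.379 MeV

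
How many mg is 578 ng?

0.000578 mg

nano = 1e-9, milli = 1e-3; factor is 1e-6.
578 × 1e-6 = 0.000578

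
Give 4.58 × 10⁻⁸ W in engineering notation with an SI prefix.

= 45.8 × 10⁻⁹ W; 10⁻⁹ is nano.

45.8 nW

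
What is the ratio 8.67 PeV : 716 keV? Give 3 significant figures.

(8.67 × 10^15) / (716 × 10^3) = 0.01211 × 10^12

12100000000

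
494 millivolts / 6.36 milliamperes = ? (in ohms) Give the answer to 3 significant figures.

(494 × 10^-3) / (6.36 × 10^-3) = 77.673 Ω

77.7 ohms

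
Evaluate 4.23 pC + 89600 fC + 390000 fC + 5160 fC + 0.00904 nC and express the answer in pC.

498.03 pC

In pC:
  4.23 pC → 4.23
  89600 fC = 89600e-3 pC = 89.6
  390000 fC = 390000e-3 pC = 390
  5160 fC = 5160e-3 pC = 5.16
  0.00904 nC = 0.00904e3 pC = 9.04
Sum: 4.23 + 89.6 + 390 + 5.16 + 9.04 = 498.03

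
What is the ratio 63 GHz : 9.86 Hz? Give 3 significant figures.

(63e9) / (9.86) = 6.389e9

6390000000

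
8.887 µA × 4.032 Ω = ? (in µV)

8.887e-6 × 4.032 = 35.832384e-6 V

35.832384 µV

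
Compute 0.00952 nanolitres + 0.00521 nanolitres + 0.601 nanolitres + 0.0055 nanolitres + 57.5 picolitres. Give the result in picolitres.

In picolitres:
  0.00952 nanolitres = 0.00952 × 10^3 picolitres = 9.52
  0.00521 nanolitres = 0.00521 × 10^3 picolitres = 5.21
  0.601 nanolitres = 0.601 × 10^3 picolitres = 601
  0.0055 nanolitres = 0.0055 × 10^3 picolitres = 5.5
  57.5 picolitres → 57.5
Sum: 9.52 + 5.21 + 601 + 5.5 + 57.5 = 678.73

678.73 picolitres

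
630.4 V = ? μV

630400000 μV

(no prefix) = 1e0, micro = 1e-6; factor is 1e6.
630.4 × 1e6 = 630400000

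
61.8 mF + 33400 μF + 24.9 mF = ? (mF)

In mF:
  61.8 mF → 61.8
  33400 μF = 33400 × 10^-3 mF = 33.4
  24.9 mF → 24.9
Sum: 61.8 + 33.4 + 24.9 = 120.1

120.1 mF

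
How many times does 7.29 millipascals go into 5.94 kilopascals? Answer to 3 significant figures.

815000

(5.94 × 10^3) / (7.29 × 10^-3) = 0.8148 × 10^6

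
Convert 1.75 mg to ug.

milli = 10⁻³, micro = 10⁻⁶; factor is 10³.
1.75 × 10³ = 1750

1750 ug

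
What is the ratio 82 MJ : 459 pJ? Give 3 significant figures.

(82e6) / (459e-12) = 0.1786e18

179000000000000000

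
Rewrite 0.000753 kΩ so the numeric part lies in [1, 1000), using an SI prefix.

= 753e-3 Ω; 1e-3 is milli.

753 mΩ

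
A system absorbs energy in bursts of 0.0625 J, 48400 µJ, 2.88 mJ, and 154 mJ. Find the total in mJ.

In mJ:
  0.0625 J = 0.0625 × 10³ mJ = 62.5
  48400 µJ = 48400 × 10⁻³ mJ = 48.4
  2.88 mJ → 2.88
  154 mJ → 154
Sum: 62.5 + 48.4 + 2.88 + 154 = 267.78

267.78 mJ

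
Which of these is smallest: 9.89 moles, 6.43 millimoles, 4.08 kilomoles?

6.43 millimoles

9.89 moles = 9.89 moles
6.43 millimoles = 0.00643 moles
4.08 kilomoles = 4080 moles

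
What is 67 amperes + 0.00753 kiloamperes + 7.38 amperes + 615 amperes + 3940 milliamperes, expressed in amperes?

700.85 amperes

In amperes:
  67 amperes → 67
  0.00753 kiloamperes = 0.00753e3 amperes = 7.53
  7.38 amperes → 7.38
  615 amperes → 615
  3940 milliamperes = 3940e-3 amperes = 3.94
Sum: 67 + 7.53 + 7.38 + 615 + 3.94 = 700.85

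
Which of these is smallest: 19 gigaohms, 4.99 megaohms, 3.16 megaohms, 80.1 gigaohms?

3.16 megaohms

19 gigaohms = 19000000000 ohms
4.99 megaohms = 4990000 ohms
3.16 megaohms = 3160000 ohms
80.1 gigaohms = 80100000000 ohms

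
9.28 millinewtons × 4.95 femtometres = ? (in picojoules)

0.000045936 picojoules

9.28 × 10⁻³ × 4.95 × 10⁻¹⁵ = 45.936 × 10⁻¹⁸ J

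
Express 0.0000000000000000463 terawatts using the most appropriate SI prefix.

= 46.3e-6 watts; 1e-6 is micro.

46.3 microwatts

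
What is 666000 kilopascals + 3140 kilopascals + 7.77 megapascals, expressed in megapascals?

In megapascals:
  666000 kilopascals = 666000 × 10⁻³ megapascals = 666
  3140 kilopascals = 3140 × 10⁻³ megapascals = 3.14
  7.77 megapascals → 7.77
Sum: 666 + 3.14 + 7.77 = 676.91

676.91 megapascals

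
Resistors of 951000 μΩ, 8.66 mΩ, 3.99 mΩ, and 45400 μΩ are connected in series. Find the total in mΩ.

1009.05 mΩ

In mΩ:
  951000 μΩ = 951000 × 10⁻³ mΩ = 951
  8.66 mΩ → 8.66
  3.99 mΩ → 3.99
  45400 μΩ = 45400 × 10⁻³ mΩ = 45.4
Sum: 951 + 8.66 + 3.99 + 45.4 = 1009.05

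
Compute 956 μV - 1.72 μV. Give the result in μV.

In μV:
  956 μV → 956
  1.72 μV → 1.72
Difference: 956 - 1.72 = 954.28

954.28 μV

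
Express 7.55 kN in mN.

7550000 mN

kilo = 10³, milli = 10⁻³; factor is 10⁶.
7.55 × 10⁶ = 7550000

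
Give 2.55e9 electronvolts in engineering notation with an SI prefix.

2.55 gigaelectronvolts

= 2.55e9 electronvolts; 1e9 is giga.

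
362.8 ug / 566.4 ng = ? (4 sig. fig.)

640.5

(362.8e-6) / (566.4e-9) = 0.64054e3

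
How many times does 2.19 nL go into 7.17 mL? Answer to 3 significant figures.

(7.17 × 10⁻³) / (2.19 × 10⁻⁹) = 3.274 × 10⁶

3270000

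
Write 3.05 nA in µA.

nano = 1e-9, micro = 1e-6; factor is 1e-3.
3.05 × 1e-3 = 0.00305

0.00305 µA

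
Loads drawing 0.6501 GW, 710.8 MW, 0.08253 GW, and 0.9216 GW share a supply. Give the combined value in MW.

In MW:
  0.6501 GW = 0.6501 × 10^3 MW = 650.1
  710.8 MW → 710.8
  0.08253 GW = 0.08253 × 10^3 MW = 82.53
  0.9216 GW = 0.9216 × 10^3 MW = 921.6
Sum: 650.1 + 710.8 + 82.53 + 921.6 = 2365.03

2365.03 MW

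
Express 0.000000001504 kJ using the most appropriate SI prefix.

1.504 uJ

= 1.504 × 10^-6 J; 10^-6 is micro.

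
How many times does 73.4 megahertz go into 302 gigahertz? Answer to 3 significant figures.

4110

(302e9) / (73.4e6) = 4.114e3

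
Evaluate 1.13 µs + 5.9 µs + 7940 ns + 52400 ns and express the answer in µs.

67.37 µs

In µs:
  1.13 µs → 1.13
  5.9 µs → 5.9
  7940 ns = 7940 × 10⁻³ µs = 7.94
  52400 ns = 52400 × 10⁻³ µs = 52.4
Sum: 1.13 + 5.9 + 7.94 + 52.4 = 67.37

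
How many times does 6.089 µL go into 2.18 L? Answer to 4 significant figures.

358000

(2.18) / (6.089 × 10⁻⁶) = 0.35802 × 10⁶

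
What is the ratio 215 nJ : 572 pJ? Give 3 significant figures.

376

(215 × 10^-9) / (572 × 10^-12) = 0.3759 × 10^3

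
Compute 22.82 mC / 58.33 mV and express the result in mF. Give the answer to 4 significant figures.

(22.82 × 10^-3) / (58.33 × 10^-3) = 0.391222 F

391.2 mF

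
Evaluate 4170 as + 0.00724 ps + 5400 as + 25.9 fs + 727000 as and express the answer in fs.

In fs:
  4170 as = 4170 × 10⁻³ fs = 4.17
  0.00724 ps = 0.00724 × 10³ fs = 7.24
  5400 as = 5400 × 10⁻³ fs = 5.4
  25.9 fs → 25.9
  727000 as = 727000 × 10⁻³ fs = 727
Sum: 4.17 + 7.24 + 5.4 + 25.9 + 727 = 769.71

769.71 fs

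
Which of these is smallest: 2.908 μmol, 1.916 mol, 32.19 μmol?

2.908 μmol

2.908 μmol = 0.000002908 mol
1.916 mol = 1.916 mol
32.19 μmol = 0.00003219 mol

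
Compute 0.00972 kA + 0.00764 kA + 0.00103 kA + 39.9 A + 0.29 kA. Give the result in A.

In A:
  0.00972 kA = 0.00972e3 A = 9.72
  0.00764 kA = 0.00764e3 A = 7.64
  0.00103 kA = 0.00103e3 A = 1.03
  39.9 A → 39.9
  0.29 kA = 0.29e3 A = 290
Sum: 9.72 + 7.64 + 1.03 + 39.9 + 290 = 348.29

348.29 A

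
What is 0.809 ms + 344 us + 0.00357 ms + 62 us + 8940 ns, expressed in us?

1227.51 us

In us:
  0.809 ms = 0.809 × 10^3 us = 809
  344 us → 344
  0.00357 ms = 0.00357 × 10^3 us = 3.57
  62 us → 62
  8940 ns = 8940 × 10^-3 us = 8.94
Sum: 809 + 344 + 3.57 + 62 + 8.94 = 1227.51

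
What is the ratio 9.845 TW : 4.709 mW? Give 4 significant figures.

2091000000000000

(9.845 × 10^12) / (4.709 × 10^-3) = 2.0907 × 10^15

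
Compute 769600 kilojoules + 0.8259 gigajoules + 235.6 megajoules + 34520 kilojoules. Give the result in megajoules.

1865.62 megajoules

In megajoules:
  769600 kilojoules = 769600e-3 megajoules = 769.6
  0.8259 gigajoules = 0.8259e3 megajoules = 825.9
  235.6 megajoules → 235.6
  34520 kilojoules = 34520e-3 megajoules = 34.52
Sum: 769.6 + 825.9 + 235.6 + 34.52 = 1865.62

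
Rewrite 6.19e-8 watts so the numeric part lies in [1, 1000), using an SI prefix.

61.9 nanowatts

= 61.9e-9 watts; 1e-9 is nano.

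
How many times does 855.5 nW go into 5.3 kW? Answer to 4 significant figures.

(5.3e3) / (855.5e-9) = 0.0061952e12

6195000000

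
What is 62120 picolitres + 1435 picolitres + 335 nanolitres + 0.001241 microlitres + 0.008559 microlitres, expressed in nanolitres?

In nanolitres:
  62120 picolitres = 62120 × 10^-3 nanolitres = 62.12
  1435 picolitres = 1435 × 10^-3 nanolitres = 1.435
  335 nanolitres → 335
  0.001241 microlitres = 0.001241 × 10^3 nanolitres = 1.241
  0.008559 microlitres = 0.008559 × 10^3 nanolitres = 8.559
Sum: 62.12 + 1.435 + 335 + 1.241 + 8.559 = 408.355

408.355 nanolitres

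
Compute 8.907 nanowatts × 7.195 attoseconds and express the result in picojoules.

8.907 × 10⁻⁹ × 7.195 × 10⁻¹⁸ = 64.085865 × 10⁻²⁷ J

0.000000000000064085865 picojoules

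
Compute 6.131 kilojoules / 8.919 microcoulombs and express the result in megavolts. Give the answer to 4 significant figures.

687.4 megavolts

(6.131e3) / (8.919e-6) = 0.687409e9 V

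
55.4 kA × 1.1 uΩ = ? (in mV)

60.94 mV

55.4e3 × 1.1e-6 = 60.94e-3 V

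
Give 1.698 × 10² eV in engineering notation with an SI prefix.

= 169.8 eV; mantissa already in [1, 1000).

169.8 eV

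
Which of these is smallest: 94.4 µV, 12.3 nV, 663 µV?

94.4 µV = 0.0000944 V
12.3 nV = 0.0000000123 V
663 µV = 0.000663 V

12.3 nV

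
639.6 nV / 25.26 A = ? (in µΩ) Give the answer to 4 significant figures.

(639.6e-9) / (25.26) = 25.3207e-9 Ω

0.02532 µΩ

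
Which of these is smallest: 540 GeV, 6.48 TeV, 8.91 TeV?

540 GeV

540 GeV = 540000000000 eV
6.48 TeV = 6480000000000 eV
8.91 TeV = 8910000000000 eV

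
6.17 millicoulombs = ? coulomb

0.00617 coulombs

milli = 1e-3, (no prefix) = 1e0; factor is 1e-3.
6.17 × 1e-3 = 0.00617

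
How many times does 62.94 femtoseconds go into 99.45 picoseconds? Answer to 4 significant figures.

1580

(99.45 × 10^-12) / (62.94 × 10^-15) = 1.5801 × 10^3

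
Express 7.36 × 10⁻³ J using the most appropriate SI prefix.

= 7.36 × 10⁻³ J; 10⁻³ is milli.

7.36 mJ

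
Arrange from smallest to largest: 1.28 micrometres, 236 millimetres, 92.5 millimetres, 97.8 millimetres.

1.28 micrometres < 92.5 millimetres < 97.8 millimetres < 236 millimetres

1.28 micrometres = 0.00000128 metres
236 millimetres = 0.236 metres
92.5 millimetres = 0.0925 metres
97.8 millimetres = 0.0978 metres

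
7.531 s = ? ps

(no prefix) = 10^0, pico = 10^-12; factor is 10^12.
7.531 × 10^12 = 7531000000000

7531000000000 ps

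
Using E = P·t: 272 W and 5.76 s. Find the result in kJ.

1.56672 kJ

272 × 5.76 = 1566.72 J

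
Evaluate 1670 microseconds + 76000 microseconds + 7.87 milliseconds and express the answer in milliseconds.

In milliseconds:
  1670 microseconds = 1670e-3 milliseconds = 1.67
  76000 microseconds = 76000e-3 milliseconds = 76
  7.87 milliseconds → 7.87
Sum: 1.67 + 76 + 7.87 = 85.54

85.54 milliseconds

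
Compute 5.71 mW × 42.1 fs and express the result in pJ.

0.000240391 pJ

5.71 × 10⁻³ × 42.1 × 10⁻¹⁵ = 240.391 × 10⁻¹⁸ J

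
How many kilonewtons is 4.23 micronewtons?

micro = 10^-6, kilo = 10^3; factor is 10^-9.
4.23 × 10^-9 = 0.00000000423

0.00000000423 kilonewtons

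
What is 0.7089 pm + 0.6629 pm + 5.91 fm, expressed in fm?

1377.71 fm

In fm:
  0.7089 pm = 0.7089 × 10^3 fm = 708.9
  0.6629 pm = 0.6629 × 10^3 fm = 662.9
  5.91 fm → 5.91
Sum: 708.9 + 662.9 + 5.91 = 1377.71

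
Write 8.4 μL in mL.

micro = 10^-6, milli = 10^-3; factor is 10^-3.
8.4 × 10^-3 = 0.0084

0.0084 mL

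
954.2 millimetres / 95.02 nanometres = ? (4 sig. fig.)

10040000

(954.2 × 10^-3) / (95.02 × 10^-9) = 10.042 × 10^6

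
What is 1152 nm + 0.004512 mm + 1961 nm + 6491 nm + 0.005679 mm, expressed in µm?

19.795 µm

In µm:
  1152 nm = 1152 × 10⁻³ µm = 1.152
  0.004512 mm = 0.004512 × 10³ µm = 4.512
  1961 nm = 1961 × 10⁻³ µm = 1.961
  6491 nm = 6491 × 10⁻³ µm = 6.491
  0.005679 mm = 0.005679 × 10³ µm = 5.679
Sum: 1.152 + 4.512 + 1.961 + 6.491 + 5.679 = 19.795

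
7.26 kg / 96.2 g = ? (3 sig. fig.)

75.5

(7.26 × 10^3) / (96.2) = 0.07547 × 10^3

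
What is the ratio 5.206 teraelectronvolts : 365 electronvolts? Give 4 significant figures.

(5.206 × 10¹²) / (365) = 0.014263 × 10¹²

14260000000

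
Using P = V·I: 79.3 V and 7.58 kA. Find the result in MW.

0.601094 MW

79.3 × 7.58 × 10^3 = 601.094 × 10^3 W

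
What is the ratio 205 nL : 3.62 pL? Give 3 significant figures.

56600

(205 × 10⁻⁹) / (3.62 × 10⁻¹²) = 56.63 × 10³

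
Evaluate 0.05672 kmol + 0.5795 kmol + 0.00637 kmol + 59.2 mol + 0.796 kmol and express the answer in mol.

1497.79 mol

In mol:
  0.05672 kmol = 0.05672 × 10^3 mol = 56.72
  0.5795 kmol = 0.5795 × 10^3 mol = 579.5
  0.00637 kmol = 0.00637 × 10^3 mol = 6.37
  59.2 mol → 59.2
  0.796 kmol = 0.796 × 10^3 mol = 796
Sum: 56.72 + 579.5 + 6.37 + 59.2 + 796 = 1497.79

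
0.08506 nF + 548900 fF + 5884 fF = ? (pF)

639.844 pF

In pF:
  0.08506 nF = 0.08506 × 10³ pF = 85.06
  548900 fF = 548900 × 10⁻³ pF = 548.9
  5884 fF = 5884 × 10⁻³ pF = 5.884
Sum: 85.06 + 548.9 + 5.884 = 639.844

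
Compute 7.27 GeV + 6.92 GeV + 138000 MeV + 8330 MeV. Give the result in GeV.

In GeV:
  7.27 GeV → 7.27
  6.92 GeV → 6.92
  138000 MeV = 138000 × 10⁻³ GeV = 138
  8330 MeV = 8330 × 10⁻³ GeV = 8.33
Sum: 7.27 + 6.92 + 138 + 8.33 = 160.52

160.52 GeV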